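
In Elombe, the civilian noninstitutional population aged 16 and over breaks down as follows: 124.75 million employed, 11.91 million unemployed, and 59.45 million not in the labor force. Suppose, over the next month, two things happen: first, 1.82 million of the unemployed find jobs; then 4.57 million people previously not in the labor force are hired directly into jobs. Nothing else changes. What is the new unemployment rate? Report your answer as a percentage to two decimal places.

Initially, labor force = 124.75 + 11.91 = 136.66 million, so u = 11.91/136.66 = 8.72%.
After the first change, unemployed falls and employed rises by 1.82; labor force unchanged → E = 126.57, U = 10.09, labor force = 136.66 million.
After the second change, employed and labor force both rise by 4.57; unemployed unchanged → E = 131.14, U = 10.09, labor force = 141.23 million.
New unemployment rate = 10.09 / 141.23 = 7.14%.

New unemployment rate ≈ 7.14%.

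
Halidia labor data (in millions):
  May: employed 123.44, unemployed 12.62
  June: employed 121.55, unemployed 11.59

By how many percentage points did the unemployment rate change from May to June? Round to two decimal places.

May: labor force = 123.44 + 12.62 = 136.06; u = 12.62/136.06 = 9.28%.
June: labor force = 121.55 + 11.59 = 133.14; u = 11.59/133.14 = 8.71%.
Change = 8.71% − 9.28% = −0.57 pp.

The unemployment rate changed by −0.57 percentage points.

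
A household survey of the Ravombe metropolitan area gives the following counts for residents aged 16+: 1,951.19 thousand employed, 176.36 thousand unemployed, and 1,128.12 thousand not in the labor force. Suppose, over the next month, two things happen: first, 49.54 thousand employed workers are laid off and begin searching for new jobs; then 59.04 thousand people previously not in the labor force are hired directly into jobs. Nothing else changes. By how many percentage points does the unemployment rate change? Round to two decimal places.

Initially, labor force = 1,951.19 + 176.36 = 2,127.55 thousand, so u = 176.36/2,127.55 = 8.29%.
After the first change, employed falls and unemployed rises by 49.54; labor force unchanged → E = 1,901.65, U = 225.90, labor force = 2,127.55 thousand.
After the second change, employed and labor force both rise by 59.04; unemployed unchanged → E = 1,960.69, U = 225.90, labor force = 2,186.59 thousand.
New unemployment rate = 225.90 / 2,186.59 = 10.33%.
Change = 10.33% − 8.29% = +2.04 percentage points.

The unemployment rate changes by +2.04 percentage points.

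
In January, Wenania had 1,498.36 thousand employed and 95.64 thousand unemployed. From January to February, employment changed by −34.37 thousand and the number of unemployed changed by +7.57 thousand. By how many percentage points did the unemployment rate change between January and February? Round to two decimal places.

The unemployment rate changed by +0.59 percentage points.

January: labor force = 1,498.36 + 95.64 = 1,594.00; u = 95.64/1,594.00 = 6.00%.
February: labor force = 1,463.99 + 103.21 = 1,567.20; u = 103.21/1,567.20 = 6.59%.
Change = 6.59% − 6.00% = +0.59 pp.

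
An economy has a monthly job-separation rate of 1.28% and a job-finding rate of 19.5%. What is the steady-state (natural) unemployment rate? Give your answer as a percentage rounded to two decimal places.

Steady-state unemployment rate ≈ 6.16%.

At steady state the flows balance: s·E = f·U, so U/(E+U) = s/(s+f).
u* = 1.28 / (1.28 + 19.5) = 1.28 / 20.78 = 6.16%.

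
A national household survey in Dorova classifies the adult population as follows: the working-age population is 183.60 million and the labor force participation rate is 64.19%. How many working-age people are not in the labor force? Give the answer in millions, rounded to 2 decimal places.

About 65.75 million are not in the labor force.

Share not in the labor force = 1 − 0.6419 = 0.3581.
Not in labor force = 0.3581 × 183.60 ≈ 65.75 million.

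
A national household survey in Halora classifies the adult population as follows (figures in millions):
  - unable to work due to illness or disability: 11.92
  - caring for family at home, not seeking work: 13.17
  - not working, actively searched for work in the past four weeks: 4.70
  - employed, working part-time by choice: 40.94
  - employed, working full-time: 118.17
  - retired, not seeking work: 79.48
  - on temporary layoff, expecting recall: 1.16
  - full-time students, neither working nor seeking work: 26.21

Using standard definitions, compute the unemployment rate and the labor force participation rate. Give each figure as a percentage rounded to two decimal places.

Unemployment rate ≈ 3.55%; labor force participation rate ≈ 55.78%.

Employed = 40.94 + 118.17 = 159.11 million.
Unemployed = 4.70 + 1.16 = 5.86 million (jobless and actively searching, or on temporary layoff).
Labor force = 159.11 + 5.86 = 164.97 million.
Not in labor force = 11.92 + 13.17 + 79.48 + 26.21 = 130.78 million (those not working and not actively searching are outside the labor force).
Civilian working-age population = 164.97 + 130.78 = 295.75 million.
Unemployment rate = 5.86 / 164.97 = 3.55%.
Labor force participation rate = 164.97 / 295.75 = 55.78%.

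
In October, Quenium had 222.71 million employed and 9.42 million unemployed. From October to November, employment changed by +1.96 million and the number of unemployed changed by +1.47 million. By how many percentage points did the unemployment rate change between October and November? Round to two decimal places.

October: labor force = 222.71 + 9.42 = 232.13; u = 9.42/232.13 = 4.06%.
November: labor force = 224.67 + 10.89 = 235.56; u = 10.89/235.56 = 4.62%.
Change = 4.62% − 4.06% = +0.56 pp.

The unemployment rate changed by +0.56 percentage points.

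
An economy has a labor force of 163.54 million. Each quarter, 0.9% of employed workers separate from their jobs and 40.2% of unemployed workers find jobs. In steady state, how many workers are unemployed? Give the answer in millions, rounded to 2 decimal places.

About 3.58 million are unemployed in steady state.

Steady-state unemployment rate u* = s/(s+f) = 0.9/(0.9+40.2) = 0.021898.
Unemployed = u* × labor force = 0.021898 × 163.54 ≈ 3.58 million.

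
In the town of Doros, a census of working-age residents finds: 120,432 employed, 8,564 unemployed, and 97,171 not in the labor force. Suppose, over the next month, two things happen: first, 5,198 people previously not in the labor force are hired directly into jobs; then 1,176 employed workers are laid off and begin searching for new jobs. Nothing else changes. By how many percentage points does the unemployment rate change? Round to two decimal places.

Initially, labor force = 120,432 + 8,564 = 128,996, so u = 8,564/128,996 = 6.64%.
After the first change, employed and labor force both rise by 5,198; unemployed unchanged → E = 125,630, U = 8,564, labor force = 134,194.
After the second change, employed falls and unemployed rises by 1,176; labor force unchanged → E = 124,454, U = 9,740, labor force = 134,194.
New unemployment rate = 9,740 / 134,194 = 7.26%.
Change = 7.26% − 6.64% = +0.62 percentage points.

The unemployment rate changes by +0.62 percentage points.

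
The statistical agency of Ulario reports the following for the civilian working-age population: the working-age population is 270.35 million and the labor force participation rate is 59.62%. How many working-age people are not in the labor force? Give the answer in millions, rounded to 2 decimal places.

Share not in the labor force = 1 − 0.5962 = 0.4038.
Not in labor force = 0.4038 × 270.35 ≈ 109.17 million.

About 109.17 million are not in the labor force.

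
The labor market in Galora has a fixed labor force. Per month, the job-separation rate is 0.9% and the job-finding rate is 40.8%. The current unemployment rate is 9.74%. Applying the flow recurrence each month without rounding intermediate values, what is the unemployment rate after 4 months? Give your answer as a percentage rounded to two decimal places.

Unemployment rate after four months ≈ 3.03%.

With a fixed labor force, u_{t+1} = u_t + s·(1−u_t) − f·u_t = u_t·(1−s−f) + s.
Here 1−s−f = 0.583 and s = 0.009.
u_1 = 0.097400 × 0.583 + 0.009 = 0.065784.
u_2 = 0.065784 × 0.583 + 0.009 = 0.047352.
u_3 = 0.047352 × 0.583 + 0.009 = 0.036606.
u_4 = 0.036606 × 0.583 + 0.009 = 0.030341.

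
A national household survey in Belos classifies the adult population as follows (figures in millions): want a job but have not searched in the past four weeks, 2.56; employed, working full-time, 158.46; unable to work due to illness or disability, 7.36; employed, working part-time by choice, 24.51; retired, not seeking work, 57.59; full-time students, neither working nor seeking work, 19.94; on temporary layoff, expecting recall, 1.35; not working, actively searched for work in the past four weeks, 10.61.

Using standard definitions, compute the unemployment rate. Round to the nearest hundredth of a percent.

Unemployment rate ≈ 6.14%.

Employed = 158.46 + 24.51 = 182.97 million.
Unemployed = 1.35 + 10.61 = 11.96 million (jobless and actively searching, or on temporary layoff).
Labor force = 182.97 + 11.96 = 194.93 million.
Unemployment rate = 11.96 / 194.93 = 6.14%.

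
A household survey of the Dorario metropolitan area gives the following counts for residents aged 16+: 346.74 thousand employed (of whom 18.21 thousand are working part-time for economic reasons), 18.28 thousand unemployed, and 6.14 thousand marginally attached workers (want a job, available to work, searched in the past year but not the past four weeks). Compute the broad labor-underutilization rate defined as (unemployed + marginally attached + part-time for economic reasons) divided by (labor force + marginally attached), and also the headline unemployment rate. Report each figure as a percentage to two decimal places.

Labor force = 346.74 + 18.28 = 365.02 thousand.
Numerator = 18.28 + 6.14 + 18.21 = 42.63 thousand.
Denominator = 365.02 + 6.14 = 371.16 thousand.
Broad rate = 42.63 / 371.16 = 11.49%.
Headline unemployment rate = 18.28 / 365.02 = 5.01%.

Broad underutilization rate ≈ 11.49%; headline unemployment rate ≈ 5.01%.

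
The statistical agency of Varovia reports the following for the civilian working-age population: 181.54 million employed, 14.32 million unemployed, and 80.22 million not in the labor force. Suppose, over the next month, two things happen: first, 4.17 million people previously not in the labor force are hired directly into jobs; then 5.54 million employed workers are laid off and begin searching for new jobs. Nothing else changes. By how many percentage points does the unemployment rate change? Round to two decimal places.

The unemployment rate changes by +2.62 percentage points.

Initially, labor force = 181.54 + 14.32 = 195.86 million, so u = 14.32/195.86 = 7.31%.
After the first change, employed and labor force both rise by 4.17; unemployed unchanged → E = 185.71, U = 14.32, labor force = 200.03 million.
After the second change, employed falls and unemployed rises by 5.54; labor force unchanged → E = 180.17, U = 19.86, labor force = 200.03 million.
New unemployment rate = 19.86 / 200.03 = 9.93%.
Change = 9.93% − 7.31% = +2.62 percentage points.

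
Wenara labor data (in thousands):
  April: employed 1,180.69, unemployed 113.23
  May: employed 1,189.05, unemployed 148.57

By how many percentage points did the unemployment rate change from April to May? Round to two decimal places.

April: labor force = 1,180.69 + 113.23 = 1,293.92; u = 113.23/1,293.92 = 8.75%.
May: labor force = 1,189.05 + 148.57 = 1,337.62; u = 148.57/1,337.62 = 11.11%.
Change = 11.11% − 8.75% = +2.36 pp.

The unemployment rate changed by +2.36 percentage points.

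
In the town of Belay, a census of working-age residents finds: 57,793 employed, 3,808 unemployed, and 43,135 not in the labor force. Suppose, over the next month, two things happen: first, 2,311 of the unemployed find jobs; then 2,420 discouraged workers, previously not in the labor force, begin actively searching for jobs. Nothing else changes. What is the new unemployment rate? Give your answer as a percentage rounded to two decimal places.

Initially, labor force = 57,793 + 3,808 = 61,601, so u = 3,808/61,601 = 6.18%.
After the first change, unemployed falls and employed rises by 2,311; labor force unchanged → E = 60,104, U = 1,497, labor force = 61,601.
After the second change, unemployed and labor force both rise by 2,420 → E = 60,104, U = 3,917, labor force = 64,021.
New unemployment rate = 3,917 / 64,021 = 6.12%.

New unemployment rate ≈ 6.12%.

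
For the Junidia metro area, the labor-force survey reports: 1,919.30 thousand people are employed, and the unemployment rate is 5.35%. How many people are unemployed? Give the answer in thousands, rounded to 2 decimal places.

About 108.49 thousand are unemployed.

Let U be the number unemployed. The labor force is E + U, and U/(E+U) = 0.0535.
So U = 0.0535 × 1,919.30 / (1 − 0.0535) = 102.6825 / 0.9465 ≈ 108.49 thousand.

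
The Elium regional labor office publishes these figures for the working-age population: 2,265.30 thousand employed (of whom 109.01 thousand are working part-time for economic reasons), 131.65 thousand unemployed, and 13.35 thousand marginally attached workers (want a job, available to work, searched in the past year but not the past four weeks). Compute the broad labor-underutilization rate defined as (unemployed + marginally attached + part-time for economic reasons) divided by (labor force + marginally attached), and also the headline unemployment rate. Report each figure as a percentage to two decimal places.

Broad underutilization rate ≈ 10.54%; headline unemployment rate ≈ 5.49%.

Labor force = 2,265.30 + 131.65 = 2,396.95 thousand.
Numerator = 131.65 + 13.35 + 109.01 = 254.01 thousand.
Denominator = 2,396.95 + 13.35 = 2,410.30 thousand.
Broad rate = 254.01 / 2,410.30 = 10.54%.
Headline unemployment rate = 131.65 / 2,396.95 = 5.49%.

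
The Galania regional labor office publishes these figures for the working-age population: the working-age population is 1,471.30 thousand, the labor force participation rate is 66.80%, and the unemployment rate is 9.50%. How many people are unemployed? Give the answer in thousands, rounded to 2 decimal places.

About 93.37 thousand are unemployed.

Labor force = 0.6680 × 1,471.30 = 982.83 thousand.
Unemployed = 0.0950 × 982.83 ≈ 93.37 thousand.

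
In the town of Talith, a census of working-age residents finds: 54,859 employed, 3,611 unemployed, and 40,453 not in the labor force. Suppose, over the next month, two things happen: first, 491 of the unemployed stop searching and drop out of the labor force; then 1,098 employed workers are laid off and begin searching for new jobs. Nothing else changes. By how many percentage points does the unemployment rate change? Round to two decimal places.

Initially, labor force = 54,859 + 3,611 = 58,470, so u = 3,611/58,470 = 6.18%.
After the first change, unemployed and labor force both fall by 491 → E = 54,859, U = 3,120, labor force = 57,979.
After the second change, employed falls and unemployed rises by 1,098; labor force unchanged → E = 53,761, U = 4,218, labor force = 57,979.
New unemployment rate = 4,218 / 57,979 = 7.28%.
Change = 7.28% − 6.18% = +1.10 percentage points.

The unemployment rate changes by +1.10 percentage points.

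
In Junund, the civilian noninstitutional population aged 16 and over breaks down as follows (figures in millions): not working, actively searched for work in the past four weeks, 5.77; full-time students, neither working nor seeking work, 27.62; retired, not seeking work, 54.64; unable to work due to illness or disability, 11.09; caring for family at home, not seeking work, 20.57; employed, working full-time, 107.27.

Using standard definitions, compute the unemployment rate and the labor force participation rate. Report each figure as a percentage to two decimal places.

Unemployment rate ≈ 5.10%; labor force participation rate ≈ 49.81%.

Employed = 107.27 million.
Unemployed = 5.77 million.
Labor force = 107.27 + 5.77 = 113.04 million.
Not in labor force = 27.62 + 54.64 + 11.09 + 20.57 = 113.92 million (those not working and not actively searching are outside the labor force).
Civilian working-age population = 113.04 + 113.92 = 226.96 million.
Unemployment rate = 5.77 / 113.04 = 5.10%.
Labor force participation rate = 113.04 / 226.96 = 49.81%.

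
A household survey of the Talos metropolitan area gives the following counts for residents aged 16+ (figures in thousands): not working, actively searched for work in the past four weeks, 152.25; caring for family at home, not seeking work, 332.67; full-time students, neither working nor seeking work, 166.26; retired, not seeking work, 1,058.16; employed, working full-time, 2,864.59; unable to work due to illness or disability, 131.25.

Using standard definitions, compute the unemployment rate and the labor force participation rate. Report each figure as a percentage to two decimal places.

Employed = 2,864.59 thousand.
Unemployed = 152.25 thousand.
Labor force = 2,864.59 + 152.25 = 3,016.84 thousand.
Not in labor force = 332.67 + 166.26 + 1,058.16 + 131.25 = 1,688.34 thousand (those not working and not actively searching are outside the labor force).
Civilian working-age population = 3,016.84 + 1,688.34 = 4,705.18 thousand.
Unemployment rate = 152.25 / 3,016.84 = 5.05%.
Labor force participation rate = 3,016.84 / 4,705.18 = 64.12%.

Unemployment rate ≈ 5.05%; labor force participation rate ≈ 64.12%.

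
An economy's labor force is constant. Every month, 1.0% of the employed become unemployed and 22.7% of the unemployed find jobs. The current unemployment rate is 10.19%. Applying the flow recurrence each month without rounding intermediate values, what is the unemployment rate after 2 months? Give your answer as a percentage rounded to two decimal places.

Unemployment rate after two months ≈ 7.70%.

With a fixed labor force, u_{t+1} = u_t + s·(1−u_t) − f·u_t = u_t·(1−s−f) + s.
Here 1−s−f = 0.763 and s = 0.010.
u_1 = 0.101900 × 0.763 + 0.010 = 0.087750.
u_2 = 0.087750 × 0.763 + 0.010 = 0.076953.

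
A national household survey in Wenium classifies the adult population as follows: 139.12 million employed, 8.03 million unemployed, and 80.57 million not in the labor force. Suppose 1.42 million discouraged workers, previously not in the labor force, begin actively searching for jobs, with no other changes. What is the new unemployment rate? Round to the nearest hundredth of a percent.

New unemployment rate ≈ 6.36%.

Initially, labor force = 139.12 + 8.03 = 147.15 million, so u = 8.03/147.15 = 5.46%.
After the change, unemployed and labor force both rise by 1.42 → E = 139.12, U = 9.45, labor force = 148.57 million.
New unemployment rate = 9.45 / 148.57 = 6.36%.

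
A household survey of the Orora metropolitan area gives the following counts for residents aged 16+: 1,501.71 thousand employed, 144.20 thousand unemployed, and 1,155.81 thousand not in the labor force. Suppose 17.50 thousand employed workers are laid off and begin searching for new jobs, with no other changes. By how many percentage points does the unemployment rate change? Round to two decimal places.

The unemployment rate changes by +1.06 percentage points.

Initially, labor force = 1,501.71 + 144.20 = 1,645.91 thousand, so u = 144.20/1,645.91 = 8.76%.
After the change, employed falls and unemployed rises by 17.50; labor force unchanged → E = 1,484.21, U = 161.70, labor force = 1,645.91 thousand.
New unemployment rate = 161.70 / 1,645.91 = 9.82%.
Change = 9.82% − 8.76% = +1.06 percentage points.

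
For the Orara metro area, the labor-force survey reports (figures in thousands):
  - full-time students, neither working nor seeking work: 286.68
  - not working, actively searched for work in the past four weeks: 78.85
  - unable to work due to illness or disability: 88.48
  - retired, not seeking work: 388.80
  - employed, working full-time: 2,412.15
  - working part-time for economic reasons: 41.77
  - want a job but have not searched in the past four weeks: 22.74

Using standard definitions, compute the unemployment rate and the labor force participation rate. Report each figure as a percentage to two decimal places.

Unemployment rate ≈ 3.11%; labor force participation rate ≈ 76.30%.

Employed = 2,412.15 + 41.77 = 2,453.92 thousand (anyone who worked, including part-time for economic reasons, counts as employed).
Unemployed = 78.85 thousand.
Labor force = 2,453.92 + 78.85 = 2,532.77 thousand.
Not in labor force = 286.68 + 88.48 + 388.80 + 22.74 = 786.70 thousand (those not working and not actively searching are outside the labor force — including those who want a job but have given up searching).
Civilian working-age population = 2,532.77 + 786.70 = 3,319.47 thousand.
Unemployment rate = 78.85 / 2,532.77 = 3.11%.
Labor force participation rate = 2,532.77 / 3,319.47 = 76.30%.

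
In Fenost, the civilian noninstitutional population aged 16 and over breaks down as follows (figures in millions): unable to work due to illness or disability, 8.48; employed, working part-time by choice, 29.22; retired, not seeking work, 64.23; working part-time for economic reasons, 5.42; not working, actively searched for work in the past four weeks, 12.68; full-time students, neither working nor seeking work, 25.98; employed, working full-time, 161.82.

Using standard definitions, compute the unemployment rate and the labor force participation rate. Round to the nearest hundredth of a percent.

Employed = 29.22 + 5.42 + 161.82 = 196.46 million (anyone who worked, including part-time for economic reasons, counts as employed).
Unemployed = 12.68 million.
Labor force = 196.46 + 12.68 = 209.14 million.
Not in labor force = 8.48 + 64.23 + 25.98 = 98.69 million (those not working and not actively searching are outside the labor force).
Civilian working-age population = 209.14 + 98.69 = 307.83 million.
Unemployment rate = 12.68 / 209.14 = 6.06%.
Labor force participation rate = 209.14 / 307.83 = 67.94%.

Unemployment rate ≈ 6.06%; labor force participation rate ≈ 67.94%.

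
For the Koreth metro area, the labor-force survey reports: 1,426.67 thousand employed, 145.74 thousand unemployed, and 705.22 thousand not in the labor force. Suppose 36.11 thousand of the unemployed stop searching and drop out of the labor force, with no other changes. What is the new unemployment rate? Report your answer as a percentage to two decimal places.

New unemployment rate ≈ 7.14%.

Initially, labor force = 1,426.67 + 145.74 = 1,572.41 thousand, so u = 145.74/1,572.41 = 9.27%.
After the change, unemployed and labor force both fall by 36.11 → E = 1,426.67, U = 109.63, labor force = 1,536.30 thousand.
New unemployment rate = 109.63 / 1,536.30 = 7.14%.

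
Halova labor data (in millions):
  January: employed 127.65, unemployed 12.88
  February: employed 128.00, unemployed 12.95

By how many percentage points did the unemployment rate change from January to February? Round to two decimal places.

The unemployment rate changed by +0.02 percentage points.

January: labor force = 127.65 + 12.88 = 140.53; u = 12.88/140.53 = 9.17%.
February: labor force = 128.00 + 12.95 = 140.95; u = 12.95/140.95 = 9.19%.
Change = 9.19% − 9.17% = +0.02 pp.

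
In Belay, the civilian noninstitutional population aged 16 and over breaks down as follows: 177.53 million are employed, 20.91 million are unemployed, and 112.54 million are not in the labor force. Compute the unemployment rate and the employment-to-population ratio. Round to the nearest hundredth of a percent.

Unemployment rate ≈ 10.54%; employment-population ratio ≈ 57.09%.

Labor force = employed + unemployed = 177.53 + 20.91 = 198.44 million.
Working-age population = 198.44 + 112.54 = 310.98 million.
Unemployment rate = 20.91 / 198.44 = 10.54%.
Employment-population ratio = 177.53 / 310.98 = 57.09%.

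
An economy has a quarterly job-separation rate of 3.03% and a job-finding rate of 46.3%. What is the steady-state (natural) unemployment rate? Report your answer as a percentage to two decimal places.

Steady-state unemployment rate ≈ 6.14%.

At steady state the flows balance: s·E = f·U, so U/(E+U) = s/(s+f).
u* = 3.03 / (3.03 + 46.3) = 3.03 / 49.33 = 6.14%.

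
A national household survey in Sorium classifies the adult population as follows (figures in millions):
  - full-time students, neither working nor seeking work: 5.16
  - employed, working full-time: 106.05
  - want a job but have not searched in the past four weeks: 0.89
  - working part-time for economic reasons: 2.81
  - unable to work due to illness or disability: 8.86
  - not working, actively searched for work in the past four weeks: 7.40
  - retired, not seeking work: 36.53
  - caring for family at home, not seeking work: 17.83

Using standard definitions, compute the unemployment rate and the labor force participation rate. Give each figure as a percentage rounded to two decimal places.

Unemployment rate ≈ 6.37%; labor force participation rate ≈ 62.66%.

Employed = 106.05 + 2.81 = 108.86 million (anyone who worked, including part-time for economic reasons, counts as employed).
Unemployed = 7.40 million.
Labor force = 108.86 + 7.40 = 116.26 million.
Not in labor force = 5.16 + 0.89 + 8.86 + 36.53 + 17.83 = 69.27 million (those not working and not actively searching are outside the labor force — including those who want a job but have given up searching).
Civilian working-age population = 116.26 + 69.27 = 185.53 million.
Unemployment rate = 7.40 / 116.26 = 6.37%.
Labor force participation rate = 116.26 / 185.53 = 62.66%.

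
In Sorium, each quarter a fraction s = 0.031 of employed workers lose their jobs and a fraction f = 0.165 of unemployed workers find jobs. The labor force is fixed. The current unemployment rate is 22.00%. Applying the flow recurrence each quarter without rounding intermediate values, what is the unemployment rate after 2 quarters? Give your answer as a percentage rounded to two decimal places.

Unemployment rate after two quarters ≈ 19.81%.

With a fixed labor force, u_{t+1} = u_t + s·(1−u_t) − f·u_t = u_t·(1−s−f) + s.
Here 1−s−f = 0.804 and s = 0.031.
u_1 = 0.220000 × 0.804 + 0.031 = 0.207880.
u_2 = 0.207880 × 0.804 + 0.031 = 0.198136.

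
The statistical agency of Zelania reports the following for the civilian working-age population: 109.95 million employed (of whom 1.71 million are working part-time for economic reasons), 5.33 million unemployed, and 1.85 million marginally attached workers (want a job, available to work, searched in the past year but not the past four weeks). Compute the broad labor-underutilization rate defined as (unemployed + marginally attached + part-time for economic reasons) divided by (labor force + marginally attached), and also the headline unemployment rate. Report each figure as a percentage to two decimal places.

Broad underutilization rate ≈ 7.59%; headline unemployment rate ≈ 4.62%.

Labor force = 109.95 + 5.33 = 115.28 million.
Numerator = 5.33 + 1.85 + 1.71 = 8.89 million.
Denominator = 115.28 + 1.85 = 117.13 million.
Broad rate = 8.89 / 117.13 = 7.59%.
Headline unemployment rate = 5.33 / 115.28 = 4.62%.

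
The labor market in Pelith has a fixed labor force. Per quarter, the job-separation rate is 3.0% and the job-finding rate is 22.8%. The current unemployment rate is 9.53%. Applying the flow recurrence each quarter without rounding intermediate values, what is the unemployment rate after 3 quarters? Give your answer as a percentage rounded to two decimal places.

Unemployment rate after three quarters ≈ 10.77%.

With a fixed labor force, u_{t+1} = u_t + s·(1−u_t) − f·u_t = u_t·(1−s−f) + s.
Here 1−s−f = 0.742 and s = 0.030.
u_1 = 0.095300 × 0.742 + 0.030 = 0.100713.
u_2 = 0.100713 × 0.742 + 0.030 = 0.104729.
u_3 = 0.104729 × 0.742 + 0.030 = 0.107709.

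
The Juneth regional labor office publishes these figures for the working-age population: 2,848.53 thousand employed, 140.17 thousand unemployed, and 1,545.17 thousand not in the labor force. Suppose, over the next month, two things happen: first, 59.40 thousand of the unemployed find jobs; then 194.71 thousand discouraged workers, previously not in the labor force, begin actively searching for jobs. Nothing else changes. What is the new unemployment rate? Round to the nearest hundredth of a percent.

Initially, labor force = 2,848.53 + 140.17 = 2,988.70 thousand, so u = 140.17/2,988.70 = 4.69%.
After the first change, unemployed falls and employed rises by 59.40; labor force unchanged → E = 2,907.93, U = 80.77, labor force = 2,988.70 thousand.
After the second change, unemployed and labor force both rise by 194.71 → E = 2,907.93, U = 275.48, labor force = 3,183.41 thousand.
New unemployment rate = 275.48 / 3,183.41 = 8.65%.

New unemployment rate ≈ 8.65%.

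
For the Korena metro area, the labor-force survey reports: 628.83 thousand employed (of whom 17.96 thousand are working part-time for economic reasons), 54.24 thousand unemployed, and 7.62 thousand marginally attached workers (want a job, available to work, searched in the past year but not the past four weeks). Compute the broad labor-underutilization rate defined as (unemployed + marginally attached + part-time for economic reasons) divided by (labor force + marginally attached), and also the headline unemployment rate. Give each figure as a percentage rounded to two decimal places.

Labor force = 628.83 + 54.24 = 683.07 thousand.
Numerator = 54.24 + 7.62 + 17.96 = 79.82 thousand.
Denominator = 683.07 + 7.62 = 690.69 thousand.
Broad rate = 79.82 / 690.69 = 11.56%.
Headline unemployment rate = 54.24 / 683.07 = 7.94%.

Broad underutilization rate ≈ 11.56%; headline unemployment rate ≈ 7.94%.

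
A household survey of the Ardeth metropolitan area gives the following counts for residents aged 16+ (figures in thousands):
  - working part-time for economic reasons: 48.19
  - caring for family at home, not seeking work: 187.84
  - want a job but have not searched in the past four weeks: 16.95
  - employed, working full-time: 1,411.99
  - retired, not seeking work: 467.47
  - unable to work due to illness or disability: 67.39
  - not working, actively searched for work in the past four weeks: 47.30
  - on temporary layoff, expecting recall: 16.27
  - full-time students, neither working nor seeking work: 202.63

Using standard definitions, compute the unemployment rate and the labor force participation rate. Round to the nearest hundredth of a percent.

Unemployment rate ≈ 4.17%; labor force participation rate ≈ 61.79%.

Employed = 48.19 + 1,411.99 = 1,460.18 thousand (anyone who worked, including part-time for economic reasons, counts as employed).
Unemployed = 47.30 + 16.27 = 63.57 thousand (jobless and actively searching, or on temporary layoff).
Labor force = 1,460.18 + 63.57 = 1,523.75 thousand.
Not in labor force = 187.84 + 16.95 + 467.47 + 67.39 + 202.63 = 942.28 thousand (those not working and not actively searching are outside the labor force — including those who want a job but have given up searching).
Civilian working-age population = 1,523.75 + 942.28 = 2,466.03 thousand.
Unemployment rate = 63.57 / 1,523.75 = 4.17%.
Labor force participation rate = 1,523.75 / 2,466.03 = 61.79%.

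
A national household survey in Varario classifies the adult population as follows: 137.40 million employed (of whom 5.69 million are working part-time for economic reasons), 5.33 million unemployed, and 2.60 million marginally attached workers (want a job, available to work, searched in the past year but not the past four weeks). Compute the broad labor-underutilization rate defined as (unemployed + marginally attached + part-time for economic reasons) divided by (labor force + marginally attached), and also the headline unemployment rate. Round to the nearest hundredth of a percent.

Labor force = 137.40 + 5.33 = 142.73 million.
Numerator = 5.33 + 2.60 + 5.69 = 13.62 million.
Denominator = 142.73 + 2.60 = 145.33 million.
Broad rate = 13.62 / 145.33 = 9.37%.
Headline unemployment rate = 5.33 / 142.73 = 3.73%.

Broad underutilization rate ≈ 9.37%; headline unemployment rate ≈ 3.73%.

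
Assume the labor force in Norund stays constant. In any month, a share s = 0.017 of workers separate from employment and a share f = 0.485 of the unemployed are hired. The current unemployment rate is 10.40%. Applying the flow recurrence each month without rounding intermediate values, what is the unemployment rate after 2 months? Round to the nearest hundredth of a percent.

Unemployment rate after two months ≈ 5.13%.

With a fixed labor force, u_{t+1} = u_t + s·(1−u_t) − f·u_t = u_t·(1−s−f) + s.
Here 1−s−f = 0.498 and s = 0.017.
u_1 = 0.104000 × 0.498 + 0.017 = 0.068792.
u_2 = 0.068792 × 0.498 + 0.017 = 0.051258.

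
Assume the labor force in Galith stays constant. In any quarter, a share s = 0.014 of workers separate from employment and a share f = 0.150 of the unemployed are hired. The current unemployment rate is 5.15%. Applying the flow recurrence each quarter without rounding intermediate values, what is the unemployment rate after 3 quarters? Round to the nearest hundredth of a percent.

With a fixed labor force, u_{t+1} = u_t + s·(1−u_t) − f·u_t = u_t·(1−s−f) + s.
Here 1−s−f = 0.836 and s = 0.014.
u_1 = 0.051500 × 0.836 + 0.014 = 0.057054.
u_2 = 0.057054 × 0.836 + 0.014 = 0.061697.
u_3 = 0.061697 × 0.836 + 0.014 = 0.065579.

Unemployment rate after three quarters ≈ 6.56%.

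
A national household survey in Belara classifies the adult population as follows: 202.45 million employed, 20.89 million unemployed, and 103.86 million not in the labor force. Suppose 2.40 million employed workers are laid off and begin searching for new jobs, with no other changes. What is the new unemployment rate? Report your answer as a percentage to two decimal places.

Initially, labor force = 202.45 + 20.89 = 223.34 million, so u = 20.89/223.34 = 9.35%.
After the change, employed falls and unemployed rises by 2.40; labor force unchanged → E = 200.05, U = 23.29, labor force = 223.34 million.
New unemployment rate = 23.29 / 223.34 = 10.43%.

New unemployment rate ≈ 10.43%.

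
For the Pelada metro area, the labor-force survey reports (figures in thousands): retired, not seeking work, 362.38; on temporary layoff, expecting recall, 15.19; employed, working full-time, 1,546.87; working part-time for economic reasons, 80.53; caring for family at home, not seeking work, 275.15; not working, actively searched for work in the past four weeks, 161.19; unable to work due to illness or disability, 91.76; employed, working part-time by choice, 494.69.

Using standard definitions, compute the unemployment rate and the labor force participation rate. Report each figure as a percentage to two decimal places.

Employed = 1,546.87 + 80.53 + 494.69 = 2,122.09 thousand (anyone who worked, including part-time for economic reasons, counts as employed).
Unemployed = 15.19 + 161.19 = 176.38 thousand (jobless and actively searching, or on temporary layoff).
Labor force = 2,122.09 + 176.38 = 2,298.47 thousand.
Not in labor force = 362.38 + 275.15 + 91.76 = 729.29 thousand (those not working and not actively searching are outside the labor force).
Civilian working-age population = 2,298.47 + 729.29 = 3,027.76 thousand.
Unemployment rate = 176.38 / 2,298.47 = 7.67%.
Labor force participation rate = 2,298.47 / 3,027.76 = 75.91%.

Unemployment rate ≈ 7.67%; labor force participation rate ≈ 75.91%.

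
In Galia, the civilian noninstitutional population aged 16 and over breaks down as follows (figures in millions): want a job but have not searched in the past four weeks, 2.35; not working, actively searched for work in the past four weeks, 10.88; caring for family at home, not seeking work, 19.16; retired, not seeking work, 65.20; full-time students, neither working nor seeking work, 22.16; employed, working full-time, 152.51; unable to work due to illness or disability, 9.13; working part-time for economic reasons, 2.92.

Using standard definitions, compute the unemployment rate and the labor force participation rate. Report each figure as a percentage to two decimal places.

Employed = 152.51 + 2.92 = 155.43 million (anyone who worked, including part-time for economic reasons, counts as employed).
Unemployed = 10.88 million.
Labor force = 155.43 + 10.88 = 166.31 million.
Not in labor force = 2.35 + 19.16 + 65.20 + 22.16 + 9.13 = 118.00 million (those not working and not actively searching are outside the labor force — including those who want a job but have given up searching).
Civilian working-age population = 166.31 + 118.00 = 284.31 million.
Unemployment rate = 10.88 / 166.31 = 6.54%.
Labor force participation rate = 166.31 / 284.31 = 58.50%.

Unemployment rate ≈ 6.54%; labor force participation rate ≈ 58.50%.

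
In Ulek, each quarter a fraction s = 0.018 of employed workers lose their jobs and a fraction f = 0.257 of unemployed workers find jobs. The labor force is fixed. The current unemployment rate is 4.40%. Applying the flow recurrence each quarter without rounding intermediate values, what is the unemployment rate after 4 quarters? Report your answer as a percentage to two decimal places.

Unemployment rate after four quarters ≈ 5.95%.

With a fixed labor force, u_{t+1} = u_t + s·(1−u_t) − f·u_t = u_t·(1−s−f) + s.
Here 1−s−f = 0.725 and s = 0.018.
u_1 = 0.044000 × 0.725 + 0.018 = 0.049900.
u_2 = 0.049900 × 0.725 + 0.018 = 0.054178.
u_3 = 0.054178 × 0.725 + 0.018 = 0.057279.
u_4 = 0.057279 × 0.725 + 0.018 = 0.059527.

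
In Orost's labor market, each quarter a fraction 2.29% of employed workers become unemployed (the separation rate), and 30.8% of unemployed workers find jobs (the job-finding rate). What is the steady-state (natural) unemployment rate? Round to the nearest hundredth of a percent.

Steady-state unemployment rate ≈ 6.92%.

At steady state the flows balance: s·E = f·U, so U/(E+U) = s/(s+f).
u* = 2.29 / (2.29 + 30.8) = 2.29 / 33.09 = 6.92%.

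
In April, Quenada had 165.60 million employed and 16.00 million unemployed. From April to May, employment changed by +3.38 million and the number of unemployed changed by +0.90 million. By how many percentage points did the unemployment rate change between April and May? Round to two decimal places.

April: labor force = 165.60 + 16.00 = 181.60; u = 16.00/181.60 = 8.81%.
May: labor force = 168.98 + 16.90 = 185.88; u = 16.90/185.88 = 9.09%.
Change = 9.09% − 8.81% = +0.28 pp.

The unemployment rate changed by +0.28 percentage points.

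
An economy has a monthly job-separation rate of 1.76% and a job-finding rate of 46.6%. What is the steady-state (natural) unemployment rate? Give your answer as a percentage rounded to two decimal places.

Steady-state unemployment rate ≈ 3.64%.

At steady state the flows balance: s·E = f·U, so U/(E+U) = s/(s+f).
u* = 1.76 / (1.76 + 46.6) = 1.76 / 48.36 = 3.64%.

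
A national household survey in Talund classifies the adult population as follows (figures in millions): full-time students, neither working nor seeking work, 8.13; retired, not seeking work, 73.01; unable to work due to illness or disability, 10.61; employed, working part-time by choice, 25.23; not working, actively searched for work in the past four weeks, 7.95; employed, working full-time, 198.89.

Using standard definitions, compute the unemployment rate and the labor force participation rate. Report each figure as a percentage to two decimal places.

Unemployment rate ≈ 3.43%; labor force participation rate ≈ 71.67%.

Employed = 25.23 + 198.89 = 224.12 million.
Unemployed = 7.95 million.
Labor force = 224.12 + 7.95 = 232.07 million.
Not in labor force = 8.13 + 73.01 + 10.61 = 91.75 million (those not working and not actively searching are outside the labor force).
Civilian working-age population = 232.07 + 91.75 = 323.82 million.
Unemployment rate = 7.95 / 232.07 = 3.43%.
Labor force participation rate = 232.07 / 323.82 = 71.67%.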